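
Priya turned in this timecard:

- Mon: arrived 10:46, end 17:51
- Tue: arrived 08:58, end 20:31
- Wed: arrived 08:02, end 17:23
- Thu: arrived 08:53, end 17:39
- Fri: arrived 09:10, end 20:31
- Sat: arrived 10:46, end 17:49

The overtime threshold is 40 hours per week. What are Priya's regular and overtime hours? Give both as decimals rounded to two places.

Regular 40.00 hours, overtime 15.15 hours

Mon: 10:46–17:51 = 7 h 5 min
Tue: 08:58–20:31 = 11 h 33 min
Wed: 08:02–17:23 = 9 h 21 min
Thu: 08:53–17:39 = 8 h 46 min
Fri: 09:10–20:31 = 11 h 21 min
Sat: 10:46–17:49 = 7 h 3 min
Total worked: 55 h 9 min = 55.15 h.
Threshold 40 h → overtime 15 h 9 min, regular 40 h 0 min.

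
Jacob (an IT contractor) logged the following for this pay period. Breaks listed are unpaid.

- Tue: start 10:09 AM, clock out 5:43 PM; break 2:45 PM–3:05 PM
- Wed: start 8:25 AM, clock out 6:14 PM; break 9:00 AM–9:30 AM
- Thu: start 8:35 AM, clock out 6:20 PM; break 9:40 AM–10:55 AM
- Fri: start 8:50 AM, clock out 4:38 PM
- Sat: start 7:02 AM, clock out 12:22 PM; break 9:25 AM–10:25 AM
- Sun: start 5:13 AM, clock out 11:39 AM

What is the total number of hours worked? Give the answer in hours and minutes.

43 h 37 min

Tue: 10:09 AM–5:43 PM = 7 h 34 min; less 20 min break → 7 h 14 min
Wed: 8:25 AM–6:14 PM = 9 h 49 min; less 30 min break → 9 h 19 min
Thu: 8:35 AM–6:20 PM = 9 h 45 min; less 75 min break → 8 h 30 min
Fri: 8:50 AM–4:38 PM = 7 h 48 min
Sat: 7:02 AM–12:22 PM = 5 h 20 min; less 60 min break → 4 h 20 min
Sun: 5:13 AM–11:39 AM = 6 h 26 min
Total: 7 h 14 min + 9 h 19 min + 8 h 30 min + 7 h 48 min + 4 h 20 min + 6 h 26 min = 43 h 37 min.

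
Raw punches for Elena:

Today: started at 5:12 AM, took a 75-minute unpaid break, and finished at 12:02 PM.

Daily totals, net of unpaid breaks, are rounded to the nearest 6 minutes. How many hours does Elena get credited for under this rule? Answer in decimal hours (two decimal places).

Today: 5:12 AM–12:02 PM = 6 h 50 min − 75 min = 5 h 35 min → rounds to 5 h 36 min

5.60 hours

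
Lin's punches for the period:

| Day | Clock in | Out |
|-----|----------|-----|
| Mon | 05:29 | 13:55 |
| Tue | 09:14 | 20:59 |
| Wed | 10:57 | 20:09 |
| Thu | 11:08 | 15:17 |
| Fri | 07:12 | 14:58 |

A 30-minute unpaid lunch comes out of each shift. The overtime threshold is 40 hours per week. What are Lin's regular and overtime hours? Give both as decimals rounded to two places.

Regular 38.80 hours, overtime 0.00 hours

Mon: 05:29–13:55 = 8 h 26 min; less 30 min break → 7 h 56 min
Tue: 09:14–20:59 = 11 h 45 min; less 30 min break → 11 h 15 min
Wed: 10:57–20:09 = 9 h 12 min; less 30 min break → 8 h 42 min
Thu: 11:08–15:17 = 4 h 9 min; less 30 min break → 3 h 39 min
Fri: 07:12–14:58 = 7 h 46 min; less 30 min break → 7 h 16 min
Total worked: 38 h 48 min = 38.80 h.
Threshold 40 h → overtime 0 h 0 min, regular 38 h 48 min.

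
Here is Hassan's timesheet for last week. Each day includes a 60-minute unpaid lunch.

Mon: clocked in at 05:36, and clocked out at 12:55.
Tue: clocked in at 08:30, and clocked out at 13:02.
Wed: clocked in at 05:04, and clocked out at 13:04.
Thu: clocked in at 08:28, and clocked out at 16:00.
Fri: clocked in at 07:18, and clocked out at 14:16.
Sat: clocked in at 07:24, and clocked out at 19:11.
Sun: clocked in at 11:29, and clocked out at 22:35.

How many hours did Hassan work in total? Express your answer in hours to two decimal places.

Mon: 05:36–12:55 = 7 h 19 min; less 60 min break → 6 h 19 min
Tue: 08:30–13:02 = 4 h 32 min; less 60 min break → 3 h 32 min
Wed: 05:04–13:04 = 8 h 0 min; less 60 min break → 7 h 0 min
Thu: 08:28–16:00 = 7 h 32 min; less 60 min break → 6 h 32 min
Fri: 07:18–14:16 = 6 h 58 min; less 60 min break → 5 h 58 min
Sat: 07:24–19:11 = 11 h 47 min; less 60 min break → 10 h 47 min
Sun: 11:29–22:35 = 11 h 6 min; less 60 min break → 10 h 6 min
Total: 6 h 19 min + 3 h 32 min + 7 h 0 min + 6 h 32 min + 5 h 58 min + 10 h 47 min + 10 h 6 min = 50 h 14 min.

50.23 hours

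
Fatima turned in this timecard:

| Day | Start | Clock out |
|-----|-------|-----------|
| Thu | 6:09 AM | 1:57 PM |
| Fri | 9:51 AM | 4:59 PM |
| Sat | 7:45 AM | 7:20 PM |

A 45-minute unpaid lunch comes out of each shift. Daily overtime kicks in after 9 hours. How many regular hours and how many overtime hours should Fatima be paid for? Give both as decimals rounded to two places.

Thu: 6:09 AM–1:57 PM = 7 h 48 min; less 45 min break → 7 h 3 min
Fri: 9:51 AM–4:59 PM = 7 h 8 min; less 45 min break → 6 h 23 min
Sat: 7:45 AM–7:20 PM = 11 h 35 min; less 45 min break → 10 h 50 min
Thu reg 7 h 3 min / OT 0 h 0 min; Fri reg 6 h 23 min / OT 0 h 0 min; Sat reg 9 h 0 min / OT 1 h 50 min.
Totals: regular 22 h 26 min, overtime 1 h 50 min.

Regular 22.43 hours, overtime 1.83 hours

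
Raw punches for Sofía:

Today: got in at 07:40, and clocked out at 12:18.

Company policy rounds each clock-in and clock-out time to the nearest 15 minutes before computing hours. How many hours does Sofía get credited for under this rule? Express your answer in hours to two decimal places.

4.50 hours

Today: in 07:40→07:45, out 12:18→12:15; 4 h 30 min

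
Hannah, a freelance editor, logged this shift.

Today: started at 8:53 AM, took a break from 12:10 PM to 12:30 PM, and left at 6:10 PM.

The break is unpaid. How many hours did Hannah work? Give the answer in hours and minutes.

8 h 57 min

Today: 8:53 AM–6:10 PM = 9 h 17 min; less 20 min break → 8 h 57 min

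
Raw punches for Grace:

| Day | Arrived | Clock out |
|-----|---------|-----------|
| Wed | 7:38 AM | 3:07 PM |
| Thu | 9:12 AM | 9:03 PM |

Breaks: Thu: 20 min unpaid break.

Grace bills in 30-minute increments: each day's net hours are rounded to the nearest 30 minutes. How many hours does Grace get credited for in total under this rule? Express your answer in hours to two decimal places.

19.00 hours

Wed: 7:38 AM–3:07 PM = 7 h 29 min → rounds to 7 h 30 min
Thu: 9:12 AM–9:03 PM = 11 h 51 min − 20 min = 11 h 31 min → rounds to 11 h 30 min
Total credited: 19 h 0 min.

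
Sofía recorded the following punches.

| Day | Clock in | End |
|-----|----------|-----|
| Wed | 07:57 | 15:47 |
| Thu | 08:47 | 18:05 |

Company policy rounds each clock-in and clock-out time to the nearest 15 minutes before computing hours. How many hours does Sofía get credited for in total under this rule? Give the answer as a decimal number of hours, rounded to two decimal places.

17.00 hours

Wed: in 07:57→08:00, out 15:47→15:45; 7 h 45 min
Thu: in 08:47→08:45, out 18:05→18:00; 9 h 15 min
Total credited: 17 h 0 min.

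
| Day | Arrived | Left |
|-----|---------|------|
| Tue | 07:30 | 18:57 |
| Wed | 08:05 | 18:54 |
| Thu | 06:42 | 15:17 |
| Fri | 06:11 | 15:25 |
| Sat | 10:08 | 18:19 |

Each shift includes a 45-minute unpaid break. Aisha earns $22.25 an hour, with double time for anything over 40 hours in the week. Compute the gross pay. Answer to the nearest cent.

$1090.99

Tue: 07:30–18:57 = 11 h 27 min; less 45 min break → 10 h 42 min
Wed: 08:05–18:54 = 10 h 49 min; less 45 min break → 10 h 4 min
Thu: 06:42–15:17 = 8 h 35 min; less 45 min break → 7 h 50 min
Fri: 06:11–15:25 = 9 h 14 min; less 45 min break → 8 h 29 min
Sat: 10:08–18:19 = 8 h 11 min; less 45 min break → 7 h 26 min
Total worked: 44 h 31 min = 2671 min.
Regular 40 h 0 min = 2400 min at $22.25/h; overtime 4 h 31 min = 271 min at $44.50/h.
Pay = (2400 × $22.25 + 271 × $44.50) ÷ 60 = $1090.99.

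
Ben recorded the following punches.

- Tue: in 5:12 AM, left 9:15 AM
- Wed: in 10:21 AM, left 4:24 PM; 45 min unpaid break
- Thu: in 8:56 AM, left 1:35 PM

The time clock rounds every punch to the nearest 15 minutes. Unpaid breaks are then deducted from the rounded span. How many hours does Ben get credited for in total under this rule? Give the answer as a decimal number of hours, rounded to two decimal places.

14.00 hours

Tue: in 5:12 AM→5:15 AM, out 9:15 AM→9:15 AM; 4 h 0 min
Wed: in 10:21 AM→10:15 AM, out 4:24 PM→4:30 PM; 6 h 15 min − 45 min = 5 h 30 min
Thu: in 8:56 AM→9:00 AM, out 1:35 PM→1:30 PM; 4 h 30 min
Total credited: 14 h 0 min.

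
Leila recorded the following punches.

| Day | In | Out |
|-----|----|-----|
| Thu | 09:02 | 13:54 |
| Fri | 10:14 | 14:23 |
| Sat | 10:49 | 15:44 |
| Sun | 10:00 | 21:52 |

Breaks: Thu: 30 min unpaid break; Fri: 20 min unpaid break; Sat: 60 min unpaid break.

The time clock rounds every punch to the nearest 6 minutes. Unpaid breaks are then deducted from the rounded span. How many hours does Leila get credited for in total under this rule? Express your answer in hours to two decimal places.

24.07 hours

Thu: in 09:02→09:00, out 13:54→13:54; 4 h 54 min − 30 min = 4 h 24 min
Fri: in 10:14→10:12, out 14:23→14:24; 4 h 12 min − 20 min = 3 h 52 min
Sat: in 10:49→10:48, out 15:44→15:42; 4 h 54 min − 60 min = 3 h 54 min
Sun: in 10:00→10:00, out 21:52→21:54; 11 h 54 min
Total credited: 24 h 4 min.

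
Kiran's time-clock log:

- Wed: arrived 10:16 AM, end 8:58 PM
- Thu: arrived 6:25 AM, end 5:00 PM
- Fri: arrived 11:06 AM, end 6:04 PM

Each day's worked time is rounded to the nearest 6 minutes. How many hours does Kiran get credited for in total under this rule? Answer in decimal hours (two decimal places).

28.30 hours

Wed: 10:16 AM–8:58 PM = 10 h 42 min → rounds to 10 h 42 min
Thu: 6:25 AM–5:00 PM = 10 h 35 min → rounds to 10 h 36 min
Fri: 11:06 AM–6:04 PM = 6 h 58 min → rounds to 7 h 0 min
Total credited: 28 h 18 min.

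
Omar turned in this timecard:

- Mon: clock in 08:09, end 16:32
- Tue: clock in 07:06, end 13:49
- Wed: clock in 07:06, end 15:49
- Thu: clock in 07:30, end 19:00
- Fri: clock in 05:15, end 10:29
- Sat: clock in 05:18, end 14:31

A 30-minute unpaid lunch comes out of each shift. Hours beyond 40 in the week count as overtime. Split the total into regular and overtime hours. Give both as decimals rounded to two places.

Mon: 08:09–16:32 = 8 h 23 min; less 30 min break → 7 h 53 min
Tue: 07:06–13:49 = 6 h 43 min; less 30 min break → 6 h 13 min
Wed: 07:06–15:49 = 8 h 43 min; less 30 min break → 8 h 13 min
Thu: 07:30–19:00 = 11 h 30 min; less 30 min break → 11 h 0 min
Fri: 05:15–10:29 = 5 h 14 min; less 30 min break → 4 h 44 min
Sat: 05:18–14:31 = 9 h 13 min; less 30 min break → 8 h 43 min
Total worked: 46 h 46 min = 46.77 h.
Threshold 40 h → overtime 6 h 46 min, regular 40 h 0 min.

Regular 40.00 hours, overtime 6.77 hours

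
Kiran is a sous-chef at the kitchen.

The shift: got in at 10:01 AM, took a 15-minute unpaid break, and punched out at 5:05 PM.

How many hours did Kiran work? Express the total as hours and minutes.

The shift: 10:01 AM–5:05 PM = 7 h 4 min; less 15 min break → 6 h 49 min

6 h 49 min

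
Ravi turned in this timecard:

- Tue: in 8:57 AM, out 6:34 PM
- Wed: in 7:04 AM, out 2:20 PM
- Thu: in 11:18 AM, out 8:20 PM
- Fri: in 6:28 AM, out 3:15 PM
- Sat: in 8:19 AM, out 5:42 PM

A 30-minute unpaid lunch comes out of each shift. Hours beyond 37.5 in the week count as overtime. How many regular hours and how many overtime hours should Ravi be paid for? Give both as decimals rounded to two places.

Tue: 8:57 AM–6:34 PM = 9 h 37 min; less 30 min break → 9 h 7 min
Wed: 7:04 AM–2:20 PM = 7 h 16 min; less 30 min break → 6 h 46 min
Thu: 11:18 AM–8:20 PM = 9 h 2 min; less 30 min break → 8 h 32 min
Fri: 6:28 AM–3:15 PM = 8 h 47 min; less 30 min break → 8 h 17 min
Sat: 8:19 AM–5:42 PM = 9 h 23 min; less 30 min break → 8 h 53 min
Total worked: 41 h 35 min = 41.58 h.
Threshold 37.5 h → overtime 4 h 5 min, regular 37 h 30 min.

Regular 37.50 hours, overtime 4.08 hours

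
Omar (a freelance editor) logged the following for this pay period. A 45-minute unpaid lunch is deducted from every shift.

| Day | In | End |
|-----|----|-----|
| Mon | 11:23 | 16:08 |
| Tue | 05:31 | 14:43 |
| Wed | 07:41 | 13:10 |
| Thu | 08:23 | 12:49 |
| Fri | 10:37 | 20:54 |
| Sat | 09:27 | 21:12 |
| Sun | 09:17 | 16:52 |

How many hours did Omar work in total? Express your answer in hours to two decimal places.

48.23 hours

Mon: 11:23–16:08 = 4 h 45 min; less 45 min break → 4 h 0 min
Tue: 05:31–14:43 = 9 h 12 min; less 45 min break → 8 h 27 min
Wed: 07:41–13:10 = 5 h 29 min; less 45 min break → 4 h 44 min
Thu: 08:23–12:49 = 4 h 26 min; less 45 min break → 3 h 41 min
Fri: 10:37–20:54 = 10 h 17 min; less 45 min break → 9 h 32 min
Sat: 09:27–21:12 = 11 h 45 min; less 45 min break → 11 h 0 min
Sun: 09:17–16:52 = 7 h 35 min; less 45 min break → 6 h 50 min
Total: 4 h 0 min + 8 h 27 min + 4 h 44 min + 3 h 41 min + 9 h 32 min + 11 h 0 min + 6 h 50 min = 48 h 14 min.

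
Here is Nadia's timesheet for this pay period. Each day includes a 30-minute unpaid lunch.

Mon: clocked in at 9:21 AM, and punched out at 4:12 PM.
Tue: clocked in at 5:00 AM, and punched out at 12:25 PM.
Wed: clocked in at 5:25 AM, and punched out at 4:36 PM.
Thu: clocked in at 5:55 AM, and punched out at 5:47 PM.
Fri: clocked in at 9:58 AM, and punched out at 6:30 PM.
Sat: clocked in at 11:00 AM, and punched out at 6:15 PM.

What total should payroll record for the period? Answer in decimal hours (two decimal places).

50.10 hours

Mon: 9:21 AM–4:12 PM = 6 h 51 min; less 30 min break → 6 h 21 min
Tue: 5:00 AM–12:25 PM = 7 h 25 min; less 30 min break → 6 h 55 min
Wed: 5:25 AM–4:36 PM = 11 h 11 min; less 30 min break → 10 h 41 min
Thu: 5:55 AM–5:47 PM = 11 h 52 min; less 30 min break → 11 h 22 min
Fri: 9:58 AM–6:30 PM = 8 h 32 min; less 30 min break → 8 h 2 min
Sat: 11:00 AM–6:15 PM = 7 h 15 min; less 30 min break → 6 h 45 min
Total: 6 h 21 min + 6 h 55 min + 10 h 41 min + 11 h 22 min + 8 h 2 min + 6 h 45 min = 50 h 6 min.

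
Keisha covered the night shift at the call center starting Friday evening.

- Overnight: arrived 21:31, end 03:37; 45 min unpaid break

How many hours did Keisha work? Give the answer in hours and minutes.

5 h 21 min

Overnight: 21:31 → midnight = 2 h 29 min; midnight → 03:37 = 3 h 37 min; span 6 h 6 min; less 45 min break → 5 h 21 min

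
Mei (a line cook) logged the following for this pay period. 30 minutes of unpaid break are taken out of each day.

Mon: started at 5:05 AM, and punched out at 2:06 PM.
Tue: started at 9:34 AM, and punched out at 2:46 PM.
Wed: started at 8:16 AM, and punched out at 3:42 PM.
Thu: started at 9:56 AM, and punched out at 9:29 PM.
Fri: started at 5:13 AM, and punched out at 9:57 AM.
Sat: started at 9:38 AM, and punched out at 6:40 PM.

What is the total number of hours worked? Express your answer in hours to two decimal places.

43.97 hours

Mon: 5:05 AM–2:06 PM = 9 h 1 min; less 30 min break → 8 h 31 min
Tue: 9:34 AM–2:46 PM = 5 h 12 min; less 30 min break → 4 h 42 min
Wed: 8:16 AM–3:42 PM = 7 h 26 min; less 30 min break → 6 h 56 min
Thu: 9:56 AM–9:29 PM = 11 h 33 min; less 30 min break → 11 h 3 min
Fri: 5:13 AM–9:57 AM = 4 h 44 min; less 30 min break → 4 h 14 min
Sat: 9:38 AM–6:40 PM = 9 h 2 min; less 30 min break → 8 h 32 min
Total: 8 h 31 min + 4 h 42 min + 6 h 56 min + 11 h 3 min + 4 h 14 min + 8 h 32 min = 43 h 58 min.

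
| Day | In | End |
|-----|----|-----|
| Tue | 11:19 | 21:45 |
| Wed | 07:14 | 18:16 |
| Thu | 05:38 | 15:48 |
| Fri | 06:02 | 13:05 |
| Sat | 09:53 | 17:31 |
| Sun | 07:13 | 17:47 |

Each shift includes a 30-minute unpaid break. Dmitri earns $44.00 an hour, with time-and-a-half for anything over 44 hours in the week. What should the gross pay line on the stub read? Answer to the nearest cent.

Tue: 11:19–21:45 = 10 h 26 min; less 30 min break → 9 h 56 min
Wed: 07:14–18:16 = 11 h 2 min; less 30 min break → 10 h 32 min
Thu: 05:38–15:48 = 10 h 10 min; less 30 min break → 9 h 40 min
Fri: 06:02–13:05 = 7 h 3 min; less 30 min break → 6 h 33 min
Sat: 09:53–17:31 = 7 h 38 min; less 30 min break → 7 h 8 min
Sun: 07:13–17:47 = 10 h 34 min; less 30 min break → 10 h 4 min
Total worked: 53 h 53 min = 3233 min.
Regular 44 h 0 min = 2640 min at $44.00/h; overtime 9 h 53 min = 593 min at $66.00/h.
Pay = (2640 × $44.00 + 593 × $66.00) ÷ 60 = $2588.30.

$2588.30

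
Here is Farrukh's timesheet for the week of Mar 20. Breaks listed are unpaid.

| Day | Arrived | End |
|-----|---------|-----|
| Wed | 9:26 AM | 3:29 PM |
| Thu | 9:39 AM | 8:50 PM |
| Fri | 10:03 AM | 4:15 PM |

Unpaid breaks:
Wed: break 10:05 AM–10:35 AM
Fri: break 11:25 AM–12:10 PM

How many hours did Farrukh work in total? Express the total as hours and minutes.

Wed: 9:26 AM–3:29 PM = 6 h 3 min; less 30 min break → 5 h 33 min
Thu: 9:39 AM–8:50 PM = 11 h 11 min
Fri: 10:03 AM–4:15 PM = 6 h 12 min; less 45 min break → 5 h 27 min
Total: 5 h 33 min + 11 h 11 min + 5 h 27 min = 22 h 11 min.

22 h 11 min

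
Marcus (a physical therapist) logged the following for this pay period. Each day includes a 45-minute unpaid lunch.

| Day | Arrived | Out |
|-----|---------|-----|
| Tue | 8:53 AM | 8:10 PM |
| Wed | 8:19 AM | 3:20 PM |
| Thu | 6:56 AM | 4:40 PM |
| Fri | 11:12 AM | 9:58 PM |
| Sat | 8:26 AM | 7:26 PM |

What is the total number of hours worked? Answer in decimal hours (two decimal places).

Tue: 8:53 AM–8:10 PM = 11 h 17 min; less 45 min break → 10 h 32 min
Wed: 8:19 AM–3:20 PM = 7 h 1 min; less 45 min break → 6 h 16 min
Thu: 6:56 AM–4:40 PM = 9 h 44 min; less 45 min break → 8 h 59 min
Fri: 11:12 AM–9:58 PM = 10 h 46 min; less 45 min break → 10 h 1 min
Sat: 8:26 AM–7:26 PM = 11 h 0 min; less 45 min break → 10 h 15 min
Total: 10 h 32 min + 6 h 16 min + 8 h 59 min + 10 h 1 min + 10 h 15 min = 46 h 3 min.

46.05 hours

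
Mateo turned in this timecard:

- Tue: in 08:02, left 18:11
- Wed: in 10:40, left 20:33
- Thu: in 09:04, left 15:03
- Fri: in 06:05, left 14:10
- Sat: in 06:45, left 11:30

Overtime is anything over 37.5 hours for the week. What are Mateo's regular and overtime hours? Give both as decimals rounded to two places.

Tue: 08:02–18:11 = 10 h 9 min
Wed: 10:40–20:33 = 9 h 53 min
Thu: 09:04–15:03 = 5 h 59 min
Fri: 06:05–14:10 = 8 h 5 min
Sat: 06:45–11:30 = 4 h 45 min
Total worked: 38 h 51 min = 38.85 h.
Threshold 37.5 h → overtime 1 h 21 min, regular 37 h 30 min.

Regular 37.50 hours, overtime 1.35 hours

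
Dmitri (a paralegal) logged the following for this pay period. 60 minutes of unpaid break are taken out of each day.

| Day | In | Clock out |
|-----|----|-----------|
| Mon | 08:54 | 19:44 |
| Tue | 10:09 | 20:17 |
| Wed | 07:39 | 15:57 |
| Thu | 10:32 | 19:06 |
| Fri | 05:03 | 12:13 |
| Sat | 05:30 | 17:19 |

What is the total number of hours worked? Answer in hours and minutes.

50 h 49 min

Mon: 08:54–19:44 = 10 h 50 min; less 60 min break → 9 h 50 min
Tue: 10:09–20:17 = 10 h 8 min; less 60 min break → 9 h 8 min
Wed: 07:39–15:57 = 8 h 18 min; less 60 min break → 7 h 18 min
Thu: 10:32–19:06 = 8 h 34 min; less 60 min break → 7 h 34 min
Fri: 05:03–12:13 = 7 h 10 min; less 60 min break → 6 h 10 min
Sat: 05:30–17:19 = 11 h 49 min; less 60 min break → 10 h 49 min
Total: 9 h 50 min + 9 h 8 min + 7 h 18 min + 7 h 34 min + 6 h 10 min + 10 h 49 min = 50 h 49 min.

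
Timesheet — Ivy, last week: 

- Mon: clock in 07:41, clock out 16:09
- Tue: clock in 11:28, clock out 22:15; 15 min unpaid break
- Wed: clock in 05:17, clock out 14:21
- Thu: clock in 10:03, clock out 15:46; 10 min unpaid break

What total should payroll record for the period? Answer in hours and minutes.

33 h 37 min

Mon: 07:41–16:09 = 8 h 28 min
Tue: 11:28–22:15 = 10 h 47 min; less 15 min break → 10 h 32 min
Wed: 05:17–14:21 = 9 h 4 min
Thu: 10:03–15:46 = 5 h 43 min; less 10 min break → 5 h 33 min
Total: 8 h 28 min + 10 h 32 min + 9 h 4 min + 5 h 33 min = 33 h 37 min.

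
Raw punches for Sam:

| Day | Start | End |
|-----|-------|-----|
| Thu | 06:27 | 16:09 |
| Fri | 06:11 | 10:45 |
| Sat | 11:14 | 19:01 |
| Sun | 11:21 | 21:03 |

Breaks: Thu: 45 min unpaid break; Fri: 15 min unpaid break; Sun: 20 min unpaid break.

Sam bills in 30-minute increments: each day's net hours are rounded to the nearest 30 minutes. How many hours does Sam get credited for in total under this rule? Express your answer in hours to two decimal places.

31.00 hours

Thu: 06:27–16:09 = 9 h 42 min − 45 min = 8 h 57 min → rounds to 9 h 0 min
Fri: 06:11–10:45 = 4 h 34 min − 15 min = 4 h 19 min → rounds to 4 h 30 min
Sat: 11:14–19:01 = 7 h 47 min → rounds to 8 h 0 min
Sun: 11:21–21:03 = 9 h 42 min − 20 min = 9 h 22 min → rounds to 9 h 30 min
Total credited: 31 h 0 min.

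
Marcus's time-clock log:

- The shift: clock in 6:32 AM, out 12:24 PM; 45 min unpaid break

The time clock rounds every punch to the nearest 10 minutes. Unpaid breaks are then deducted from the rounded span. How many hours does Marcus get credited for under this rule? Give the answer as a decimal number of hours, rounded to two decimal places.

5.08 hours

The shift: in 6:32 AM→6:30 AM, out 12:24 PM→12:20 PM; 5 h 50 min − 45 min = 5 h 5 min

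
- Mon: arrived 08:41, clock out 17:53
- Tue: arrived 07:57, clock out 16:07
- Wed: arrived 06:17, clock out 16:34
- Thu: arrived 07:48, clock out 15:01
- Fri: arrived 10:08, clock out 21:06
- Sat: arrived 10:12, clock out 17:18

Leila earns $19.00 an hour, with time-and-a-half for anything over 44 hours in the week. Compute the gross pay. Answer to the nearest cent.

Mon: 08:41–17:53 = 9 h 12 min
Tue: 07:57–16:07 = 8 h 10 min
Wed: 06:17–16:34 = 10 h 17 min
Thu: 07:48–15:01 = 7 h 13 min
Fri: 10:08–21:06 = 10 h 58 min
Sat: 10:12–17:18 = 7 h 6 min
Total worked: 52 h 56 min = 3176 min.
Regular 44 h 0 min = 2640 min at $19.00/h; overtime 8 h 56 min = 536 min at $28.50/h.
Pay = (2640 × $19.00 + 536 × $28.50) ÷ 60 = $1090.60.

$1090.60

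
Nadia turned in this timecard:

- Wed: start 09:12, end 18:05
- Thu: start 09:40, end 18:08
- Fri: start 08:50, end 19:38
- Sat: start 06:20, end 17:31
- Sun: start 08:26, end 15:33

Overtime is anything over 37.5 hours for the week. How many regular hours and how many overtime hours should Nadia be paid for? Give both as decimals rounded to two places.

Regular 37.50 hours, overtime 8.95 hours

Wed: 09:12–18:05 = 8 h 53 min
Thu: 09:40–18:08 = 8 h 28 min
Fri: 08:50–19:38 = 10 h 48 min
Sat: 06:20–17:31 = 11 h 11 min
Sun: 08:26–15:33 = 7 h 7 min
Total worked: 46 h 27 min = 46.45 h.
Threshold 37.5 h → overtime 8 h 57 min, regular 37 h 30 min.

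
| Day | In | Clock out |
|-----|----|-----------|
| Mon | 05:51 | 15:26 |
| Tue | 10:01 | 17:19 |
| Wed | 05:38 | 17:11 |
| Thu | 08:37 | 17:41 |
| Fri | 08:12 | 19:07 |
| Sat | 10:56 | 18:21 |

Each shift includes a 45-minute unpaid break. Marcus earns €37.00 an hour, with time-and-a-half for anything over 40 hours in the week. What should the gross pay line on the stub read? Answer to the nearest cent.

Mon: 05:51–15:26 = 9 h 35 min; less 45 min break → 8 h 50 min
Tue: 10:01–17:19 = 7 h 18 min; less 45 min break → 6 h 33 min
Wed: 05:38–17:11 = 11 h 33 min; less 45 min break → 10 h 48 min
Thu: 08:37–17:41 = 9 h 4 min; less 45 min break → 8 h 19 min
Fri: 08:12–19:07 = 10 h 55 min; less 45 min break → 10 h 10 min
Sat: 10:56–18:21 = 7 h 25 min; less 45 min break → 6 h 40 min
Total worked: 51 h 20 min = 3080 min.
Regular 40 h 0 min = 2400 min at €37.00/h; overtime 11 h 20 min = 680 min at €55.50/h.
Pay = (2400 × €37.00 + 680 × €55.50) ÷ 60 = €2109.00.

€2109.00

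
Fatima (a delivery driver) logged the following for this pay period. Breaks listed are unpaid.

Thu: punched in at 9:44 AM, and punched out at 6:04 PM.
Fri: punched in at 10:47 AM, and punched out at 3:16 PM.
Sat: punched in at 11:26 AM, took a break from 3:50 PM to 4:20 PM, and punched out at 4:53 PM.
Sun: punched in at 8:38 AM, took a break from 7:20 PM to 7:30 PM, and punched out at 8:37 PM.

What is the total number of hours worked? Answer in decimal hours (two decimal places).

29.58 hours

Thu: 9:44 AM–6:04 PM = 8 h 20 min
Fri: 10:47 AM–3:16 PM = 4 h 29 min
Sat: 11:26 AM–4:53 PM = 5 h 27 min; less 30 min break → 4 h 57 min
Sun: 8:38 AM–8:37 PM = 11 h 59 min; less 10 min break → 11 h 49 min
Total: 8 h 20 min + 4 h 29 min + 4 h 57 min + 11 h 49 min = 29 h 35 min.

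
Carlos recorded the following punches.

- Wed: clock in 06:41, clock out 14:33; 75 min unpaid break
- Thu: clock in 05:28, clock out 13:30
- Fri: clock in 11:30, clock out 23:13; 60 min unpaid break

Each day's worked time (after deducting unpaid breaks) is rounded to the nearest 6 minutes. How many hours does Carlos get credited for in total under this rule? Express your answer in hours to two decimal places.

25.30 hours

Wed: 06:41–14:33 = 7 h 52 min − 75 min = 6 h 37 min → rounds to 6 h 36 min
Thu: 05:28–13:30 = 8 h 2 min → rounds to 8 h 0 min
Fri: 11:30–23:13 = 11 h 43 min − 60 min = 10 h 43 min → rounds to 10 h 42 min
Total credited: 25 h 18 min.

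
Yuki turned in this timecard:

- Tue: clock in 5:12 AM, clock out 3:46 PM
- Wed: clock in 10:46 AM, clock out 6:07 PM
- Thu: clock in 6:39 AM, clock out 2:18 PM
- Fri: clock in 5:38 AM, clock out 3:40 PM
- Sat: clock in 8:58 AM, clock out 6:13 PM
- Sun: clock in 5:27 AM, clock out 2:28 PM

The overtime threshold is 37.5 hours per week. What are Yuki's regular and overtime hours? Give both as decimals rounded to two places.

Tue: 5:12 AM–3:46 PM = 10 h 34 min
Wed: 10:46 AM–6:07 PM = 7 h 21 min
Thu: 6:39 AM–2:18 PM = 7 h 39 min
Fri: 5:38 AM–3:40 PM = 10 h 2 min
Sat: 8:58 AM–6:13 PM = 9 h 15 min
Sun: 5:27 AM–2:28 PM = 9 h 1 min
Total worked: 53 h 52 min = 53.87 h.
Threshold 37.5 h → overtime 16 h 22 min, regular 37 h 30 min.

Regular 37.50 hours, overtime 16.37 hours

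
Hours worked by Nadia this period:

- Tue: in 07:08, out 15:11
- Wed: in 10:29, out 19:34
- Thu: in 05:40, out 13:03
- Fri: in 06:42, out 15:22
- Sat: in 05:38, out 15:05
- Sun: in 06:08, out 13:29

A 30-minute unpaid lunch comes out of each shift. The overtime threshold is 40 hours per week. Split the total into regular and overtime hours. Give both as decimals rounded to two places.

Regular 40.00 hours, overtime 6.98 hours

Tue: 07:08–15:11 = 8 h 3 min; less 30 min break → 7 h 33 min
Wed: 10:29–19:34 = 9 h 5 min; less 30 min break → 8 h 35 min
Thu: 05:40–13:03 = 7 h 23 min; less 30 min break → 6 h 53 min
Fri: 06:42–15:22 = 8 h 40 min; less 30 min break → 8 h 10 min
Sat: 05:38–15:05 = 9 h 27 min; less 30 min break → 8 h 57 min
Sun: 06:08–13:29 = 7 h 21 min; less 30 min break → 6 h 51 min
Total worked: 46 h 59 min = 46.98 h.
Threshold 40 h → overtime 6 h 59 min, regular 40 h 0 min.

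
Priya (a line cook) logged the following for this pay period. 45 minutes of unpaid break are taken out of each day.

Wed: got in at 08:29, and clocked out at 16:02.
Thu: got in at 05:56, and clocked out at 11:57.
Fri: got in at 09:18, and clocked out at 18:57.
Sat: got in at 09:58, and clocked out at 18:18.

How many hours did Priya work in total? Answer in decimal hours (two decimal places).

Wed: 08:29–16:02 = 7 h 33 min; less 45 min break → 6 h 48 min
Thu: 05:56–11:57 = 6 h 1 min; less 45 min break → 5 h 16 min
Fri: 09:18–18:57 = 9 h 39 min; less 45 min break → 8 h 54 min
Sat: 09:58–18:18 = 8 h 20 min; less 45 min break → 7 h 35 min
Total: 6 h 48 min + 5 h 16 min + 8 h 54 min + 7 h 35 min = 28 h 33 min.

28.55 hours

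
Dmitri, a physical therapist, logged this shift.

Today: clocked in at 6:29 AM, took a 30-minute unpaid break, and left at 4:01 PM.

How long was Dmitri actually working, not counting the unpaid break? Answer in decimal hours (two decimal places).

9.03 hours

Today: 6:29 AM–4:01 PM = 9 h 32 min; less 30 min break → 9 h 2 min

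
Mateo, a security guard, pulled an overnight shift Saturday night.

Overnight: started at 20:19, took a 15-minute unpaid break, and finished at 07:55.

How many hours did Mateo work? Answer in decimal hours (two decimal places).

Overnight: 20:19 → midnight = 3 h 41 min; midnight → 07:55 = 7 h 55 min; span 11 h 36 min; less 15 min break → 11 h 21 min

11.35 hours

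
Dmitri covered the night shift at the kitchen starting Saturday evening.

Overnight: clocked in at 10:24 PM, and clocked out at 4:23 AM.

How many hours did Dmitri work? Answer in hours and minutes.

5 h 59 min

Overnight: 10:24 PM → midnight = 1 h 36 min; midnight → 4:23 AM = 4 h 23 min; span 5 h 59 min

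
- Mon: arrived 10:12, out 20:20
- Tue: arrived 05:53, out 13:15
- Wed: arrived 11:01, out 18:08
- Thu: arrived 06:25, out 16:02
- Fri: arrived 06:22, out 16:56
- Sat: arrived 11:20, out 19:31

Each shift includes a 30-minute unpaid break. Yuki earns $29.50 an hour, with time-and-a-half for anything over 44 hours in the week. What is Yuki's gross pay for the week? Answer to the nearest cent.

Mon: 10:12–20:20 = 10 h 8 min; less 30 min break → 9 h 38 min
Tue: 05:53–13:15 = 7 h 22 min; less 30 min break → 6 h 52 min
Wed: 11:01–18:08 = 7 h 7 min; less 30 min break → 6 h 37 min
Thu: 06:25–16:02 = 9 h 37 min; less 30 min break → 9 h 7 min
Fri: 06:22–16:56 = 10 h 34 min; less 30 min break → 10 h 4 min
Sat: 11:20–19:31 = 8 h 11 min; less 30 min break → 7 h 41 min
Total worked: 49 h 59 min = 2999 min.
Regular 44 h 0 min = 2640 min at $29.50/h; overtime 5 h 59 min = 359 min at $44.25/h.
Pay = (2640 × $29.50 + 359 × $44.25) ÷ 60 = $1562.76.

$1562.76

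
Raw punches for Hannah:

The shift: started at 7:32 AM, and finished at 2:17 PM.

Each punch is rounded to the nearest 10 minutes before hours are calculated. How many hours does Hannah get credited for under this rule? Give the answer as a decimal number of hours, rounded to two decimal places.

6.83 hours

The shift: in 7:32 AM→7:30 AM, out 2:17 PM→2:20 PM; 6 h 50 min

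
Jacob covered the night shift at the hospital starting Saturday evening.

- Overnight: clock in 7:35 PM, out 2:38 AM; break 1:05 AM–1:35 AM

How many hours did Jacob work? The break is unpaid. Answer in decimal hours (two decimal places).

6.55 hours

Overnight: 7:35 PM → midnight = 4 h 25 min; midnight → 2:38 AM = 2 h 38 min; span 7 h 3 min; less 30 min break → 6 h 33 min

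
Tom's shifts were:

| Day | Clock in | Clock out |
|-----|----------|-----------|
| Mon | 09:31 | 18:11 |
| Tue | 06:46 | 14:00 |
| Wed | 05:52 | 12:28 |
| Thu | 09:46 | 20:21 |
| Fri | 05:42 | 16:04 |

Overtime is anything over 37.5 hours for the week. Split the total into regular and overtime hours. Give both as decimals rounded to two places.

Mon: 09:31–18:11 = 8 h 40 min
Tue: 06:46–14:00 = 7 h 14 min
Wed: 05:52–12:28 = 6 h 36 min
Thu: 09:46–20:21 = 10 h 35 min
Fri: 05:42–16:04 = 10 h 22 min
Total worked: 43 h 27 min = 43.45 h.
Threshold 37.5 h → overtime 5 h 57 min, regular 37 h 30 min.

Regular 37.50 hours, overtime 5.95 hours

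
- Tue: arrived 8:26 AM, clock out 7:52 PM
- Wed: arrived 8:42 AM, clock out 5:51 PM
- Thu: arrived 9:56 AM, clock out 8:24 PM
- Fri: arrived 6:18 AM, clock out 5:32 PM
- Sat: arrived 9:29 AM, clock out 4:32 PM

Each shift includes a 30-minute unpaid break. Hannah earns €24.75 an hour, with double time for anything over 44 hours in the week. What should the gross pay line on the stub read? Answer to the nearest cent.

€1229.25

Tue: 8:26 AM–7:52 PM = 11 h 26 min; less 30 min break → 10 h 56 min
Wed: 8:42 AM–5:51 PM = 9 h 9 min; less 30 min break → 8 h 39 min
Thu: 9:56 AM–8:24 PM = 10 h 28 min; less 30 min break → 9 h 58 min
Fri: 6:18 AM–5:32 PM = 11 h 14 min; less 30 min break → 10 h 44 min
Sat: 9:29 AM–4:32 PM = 7 h 3 min; less 30 min break → 6 h 33 min
Total worked: 46 h 50 min = 2810 min.
Regular 44 h 0 min = 2640 min at €24.75/h; overtime 2 h 50 min = 170 min at €49.50/h.
Pay = (2640 × €24.75 + 170 × €49.50) ÷ 60 = €1229.25.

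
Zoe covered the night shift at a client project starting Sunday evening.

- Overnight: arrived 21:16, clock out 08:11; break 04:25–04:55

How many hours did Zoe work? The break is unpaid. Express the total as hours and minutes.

Overnight: 21:16 → midnight = 2 h 44 min; midnight → 08:11 = 8 h 11 min; span 10 h 55 min; less 30 min break → 10 h 25 min

10 h 25 min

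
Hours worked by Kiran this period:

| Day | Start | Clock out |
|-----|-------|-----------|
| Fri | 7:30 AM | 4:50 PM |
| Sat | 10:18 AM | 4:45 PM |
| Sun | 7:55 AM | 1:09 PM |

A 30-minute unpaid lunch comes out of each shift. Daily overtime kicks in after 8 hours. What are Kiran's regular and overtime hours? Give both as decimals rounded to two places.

Fri: 7:30 AM–4:50 PM = 9 h 20 min; less 30 min break → 8 h 50 min
Sat: 10:18 AM–4:45 PM = 6 h 27 min; less 30 min break → 5 h 57 min
Sun: 7:55 AM–1:09 PM = 5 h 14 min; less 30 min break → 4 h 44 min
Fri reg 8 h 0 min / OT 0 h 50 min; Sat reg 5 h 57 min / OT 0 h 0 min; Sun reg 4 h 44 min / OT 0 h 0 min.
Totals: regular 18 h 41 min, overtime 0 h 50 min.

Regular 18.68 hours, overtime 0.83 hours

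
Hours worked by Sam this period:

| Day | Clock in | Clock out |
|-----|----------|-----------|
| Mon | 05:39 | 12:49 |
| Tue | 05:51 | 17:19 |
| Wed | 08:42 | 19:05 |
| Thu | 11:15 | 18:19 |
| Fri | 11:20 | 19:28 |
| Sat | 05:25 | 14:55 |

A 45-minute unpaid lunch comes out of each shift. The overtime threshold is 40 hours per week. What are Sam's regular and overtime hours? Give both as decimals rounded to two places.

Regular 40.00 hours, overtime 9.22 hours

Mon: 05:39–12:49 = 7 h 10 min; less 45 min break → 6 h 25 min
Tue: 05:51–17:19 = 11 h 28 min; less 45 min break → 10 h 43 min
Wed: 08:42–19:05 = 10 h 23 min; less 45 min break → 9 h 38 min
Thu: 11:15–18:19 = 7 h 4 min; less 45 min break → 6 h 19 min
Fri: 11:20–19:28 = 8 h 8 min; less 45 min break → 7 h 23 min
Sat: 05:25–14:55 = 9 h 30 min; less 45 min break → 8 h 45 min
Total worked: 49 h 13 min = 49.22 h.
Threshold 40 h → overtime 9 h 13 min, regular 40 h 0 min.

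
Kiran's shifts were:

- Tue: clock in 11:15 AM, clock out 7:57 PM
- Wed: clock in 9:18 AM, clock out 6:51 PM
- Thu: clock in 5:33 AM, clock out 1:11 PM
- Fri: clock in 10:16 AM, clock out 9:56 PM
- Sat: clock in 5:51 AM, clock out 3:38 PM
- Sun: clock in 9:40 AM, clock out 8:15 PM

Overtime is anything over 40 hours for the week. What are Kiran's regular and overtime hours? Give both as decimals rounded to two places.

Tue: 11:15 AM–7:57 PM = 8 h 42 min
Wed: 9:18 AM–6:51 PM = 9 h 33 min
Thu: 5:33 AM–1:11 PM = 7 h 38 min
Fri: 10:16 AM–9:56 PM = 11 h 40 min
Sat: 5:51 AM–3:38 PM = 9 h 47 min
Sun: 9:40 AM–8:15 PM = 10 h 35 min
Total worked: 57 h 55 min = 57.92 h.
Threshold 40 h → overtime 17 h 55 min, regular 40 h 0 min.

Regular 40.00 hours, overtime 17.92 hours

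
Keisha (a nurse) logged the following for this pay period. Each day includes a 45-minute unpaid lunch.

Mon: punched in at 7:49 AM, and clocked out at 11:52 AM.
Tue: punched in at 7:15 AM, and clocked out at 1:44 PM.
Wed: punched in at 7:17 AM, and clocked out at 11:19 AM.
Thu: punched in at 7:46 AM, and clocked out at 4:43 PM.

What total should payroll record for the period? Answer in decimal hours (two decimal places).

Mon: 7:49 AM–11:52 AM = 4 h 3 min; less 45 min break → 3 h 18 min
Tue: 7:15 AM–1:44 PM = 6 h 29 min; less 45 min break → 5 h 44 min
Wed: 7:17 AM–11:19 AM = 4 h 2 min; less 45 min break → 3 h 17 min
Thu: 7:46 AM–4:43 PM = 8 h 57 min; less 45 min break → 8 h 12 min
Total: 3 h 18 min + 5 h 44 min + 3 h 17 min + 8 h 12 min = 20 h 31 min.

20.52 hours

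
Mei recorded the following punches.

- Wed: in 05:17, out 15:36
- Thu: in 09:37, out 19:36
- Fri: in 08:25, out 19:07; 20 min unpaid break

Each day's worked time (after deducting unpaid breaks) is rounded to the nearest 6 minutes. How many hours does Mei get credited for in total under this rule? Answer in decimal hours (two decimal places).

30.70 hours

Wed: 05:17–15:36 = 10 h 19 min → rounds to 10 h 18 min
Thu: 09:37–19:36 = 9 h 59 min → rounds to 10 h 0 min
Fri: 08:25–19:07 = 10 h 42 min − 20 min = 10 h 22 min → rounds to 10 h 24 min
Total credited: 30 h 42 min.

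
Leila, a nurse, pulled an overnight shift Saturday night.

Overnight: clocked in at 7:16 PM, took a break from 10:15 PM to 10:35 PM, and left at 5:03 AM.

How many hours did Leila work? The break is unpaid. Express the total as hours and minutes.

9 h 27 min

Overnight: 7:16 PM → midnight = 4 h 44 min; midnight → 5:03 AM = 5 h 3 min; span 9 h 47 min; less 20 min break → 9 h 27 min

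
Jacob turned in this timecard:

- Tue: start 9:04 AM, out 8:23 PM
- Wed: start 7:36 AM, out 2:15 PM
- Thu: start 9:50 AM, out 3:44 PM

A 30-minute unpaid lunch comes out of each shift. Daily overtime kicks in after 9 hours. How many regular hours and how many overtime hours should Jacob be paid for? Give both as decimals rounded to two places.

Regular 20.55 hours, overtime 1.82 hours

Tue: 9:04 AM–8:23 PM = 11 h 19 min; less 30 min break → 10 h 49 min
Wed: 7:36 AM–2:15 PM = 6 h 39 min; less 30 min break → 6 h 9 min
Thu: 9:50 AM–3:44 PM = 5 h 54 min; less 30 min break → 5 h 24 min
Tue reg 9 h 0 min / OT 1 h 49 min; Wed reg 6 h 9 min / OT 0 h 0 min; Thu reg 5 h 24 min / OT 0 h 0 min.
Totals: regular 20 h 33 min, overtime 1 h 49 min.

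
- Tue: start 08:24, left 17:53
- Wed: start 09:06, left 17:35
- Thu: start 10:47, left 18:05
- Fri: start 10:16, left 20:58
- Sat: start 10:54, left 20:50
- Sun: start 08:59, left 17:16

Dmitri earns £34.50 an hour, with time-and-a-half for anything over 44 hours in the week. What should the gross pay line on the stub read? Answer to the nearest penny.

Tue: 08:24–17:53 = 9 h 29 min
Wed: 09:06–17:35 = 8 h 29 min
Thu: 10:47–18:05 = 7 h 18 min
Fri: 10:16–20:58 = 10 h 42 min
Sat: 10:54–20:50 = 9 h 56 min
Sun: 08:59–17:16 = 8 h 17 min
Total worked: 54 h 11 min = 3251 min.
Regular 44 h 0 min = 2640 min at £34.50/h; overtime 10 h 11 min = 611 min at £51.75/h.
Pay = (2640 × £34.50 + 611 × £51.75) ÷ 60 = £2044.99.

£2044.99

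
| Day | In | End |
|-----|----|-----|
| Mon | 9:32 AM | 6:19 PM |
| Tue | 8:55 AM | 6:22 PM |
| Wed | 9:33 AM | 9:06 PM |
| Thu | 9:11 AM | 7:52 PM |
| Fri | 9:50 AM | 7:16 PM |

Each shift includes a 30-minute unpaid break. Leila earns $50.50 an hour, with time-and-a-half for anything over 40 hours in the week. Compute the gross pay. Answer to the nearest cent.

Mon: 9:32 AM–6:19 PM = 8 h 47 min; less 30 min break → 8 h 17 min
Tue: 8:55 AM–6:22 PM = 9 h 27 min; less 30 min break → 8 h 57 min
Wed: 9:33 AM–9:06 PM = 11 h 33 min; less 30 min break → 11 h 3 min
Thu: 9:11 AM–7:52 PM = 10 h 41 min; less 30 min break → 10 h 11 min
Fri: 9:50 AM–7:16 PM = 9 h 26 min; less 30 min break → 8 h 56 min
Total worked: 47 h 24 min = 2844 min.
Regular 40 h 0 min = 2400 min at $50.50/h; overtime 7 h 24 min = 444 min at $75.75/h.
Pay = (2400 × $50.50 + 444 × $75.75) ÷ 60 = $2580.55.

$2580.55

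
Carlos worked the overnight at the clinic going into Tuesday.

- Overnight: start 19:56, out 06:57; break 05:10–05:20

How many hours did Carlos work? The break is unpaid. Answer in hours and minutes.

Overnight: 19:56 → midnight = 4 h 4 min; midnight → 06:57 = 6 h 57 min; span 11 h 1 min; less 10 min break → 10 h 51 min

10 h 51 min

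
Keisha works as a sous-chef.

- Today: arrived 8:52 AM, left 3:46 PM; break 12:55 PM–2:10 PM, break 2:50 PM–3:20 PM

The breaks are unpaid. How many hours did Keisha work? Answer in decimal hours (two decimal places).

5.15 hours

Today: 8:52 AM–3:46 PM = 6 h 54 min; less 105 min break → 5 h 9 min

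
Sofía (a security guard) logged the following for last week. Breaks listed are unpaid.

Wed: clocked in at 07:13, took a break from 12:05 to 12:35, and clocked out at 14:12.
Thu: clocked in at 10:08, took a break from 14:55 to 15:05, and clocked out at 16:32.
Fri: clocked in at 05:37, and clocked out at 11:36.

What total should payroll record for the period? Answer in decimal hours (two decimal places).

Wed: 07:13–14:12 = 6 h 59 min; less 30 min break → 6 h 29 min
Thu: 10:08–16:32 = 6 h 24 min; less 10 min break → 6 h 14 min
Fri: 05:37–11:36 = 5 h 59 min
Total: 6 h 29 min + 6 h 14 min + 5 h 59 min = 18 h 42 min.

18.70 hours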